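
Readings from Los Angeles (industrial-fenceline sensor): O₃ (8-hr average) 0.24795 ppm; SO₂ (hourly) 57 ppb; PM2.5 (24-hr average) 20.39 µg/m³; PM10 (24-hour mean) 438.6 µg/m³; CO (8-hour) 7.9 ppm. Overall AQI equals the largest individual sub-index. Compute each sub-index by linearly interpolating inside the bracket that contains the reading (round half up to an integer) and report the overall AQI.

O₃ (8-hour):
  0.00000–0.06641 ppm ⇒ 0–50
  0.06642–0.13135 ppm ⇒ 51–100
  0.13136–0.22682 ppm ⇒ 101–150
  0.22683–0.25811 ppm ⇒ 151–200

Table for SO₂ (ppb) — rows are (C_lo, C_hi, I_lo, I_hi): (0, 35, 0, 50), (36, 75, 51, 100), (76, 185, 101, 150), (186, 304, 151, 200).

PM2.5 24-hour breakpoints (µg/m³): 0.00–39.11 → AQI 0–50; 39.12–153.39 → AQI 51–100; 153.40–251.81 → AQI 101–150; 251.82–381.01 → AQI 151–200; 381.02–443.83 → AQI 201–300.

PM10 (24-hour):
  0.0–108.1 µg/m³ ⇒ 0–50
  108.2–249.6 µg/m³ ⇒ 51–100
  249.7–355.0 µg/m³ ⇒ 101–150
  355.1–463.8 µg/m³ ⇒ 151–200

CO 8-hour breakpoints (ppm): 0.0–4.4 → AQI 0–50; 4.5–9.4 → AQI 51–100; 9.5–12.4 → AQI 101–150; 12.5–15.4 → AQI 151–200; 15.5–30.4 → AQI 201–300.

O₃: row 0.22683–0.25811 (AQI 151–200). (200−151)·(0.24795−0.22683)/(0.25811−0.22683) + 151 = 49·0.02112/0.03128 + 151 ≈ 184.08 → 184.
SO₂: row 36–75 (AQI 51–100). (100−51)·(57−36)/(75−36) + 51 = 49·21/39 + 51 ≈ 77.38 → 77.
PM2.5: row 0.00–39.11 (AQI 0–50). (50−0)·(20.39−0.00)/(39.11−0.00) + 0 = 50·20.39/39.11 + 0 ≈ 26.07 → 26.
PM10: 438.6 lies in 355.1–463.8, so I_lo=151, I_hi=200, C_lo=355.1, C_hi=463.8.
(200−151)/(463.8−355.1) × (438.6−355.1) + 151 = 49/108.7 × 83.5 + 151 ≈ 188.64 → 189.
CO: row 4.5–9.4 (AQI 51–100). (100−51)·(7.9−4.5)/(9.4−4.5) + 51 = 49·3.4/4.9 + 51 ≈ 85.00 → 85.
Sub-indices: O₃→184, SO₂→77, PM2.5→26, PM10→189, CO→85. Overall AQI = max = 189; dominant pollutant is PM10.
AQI 189: Unhealthy.

189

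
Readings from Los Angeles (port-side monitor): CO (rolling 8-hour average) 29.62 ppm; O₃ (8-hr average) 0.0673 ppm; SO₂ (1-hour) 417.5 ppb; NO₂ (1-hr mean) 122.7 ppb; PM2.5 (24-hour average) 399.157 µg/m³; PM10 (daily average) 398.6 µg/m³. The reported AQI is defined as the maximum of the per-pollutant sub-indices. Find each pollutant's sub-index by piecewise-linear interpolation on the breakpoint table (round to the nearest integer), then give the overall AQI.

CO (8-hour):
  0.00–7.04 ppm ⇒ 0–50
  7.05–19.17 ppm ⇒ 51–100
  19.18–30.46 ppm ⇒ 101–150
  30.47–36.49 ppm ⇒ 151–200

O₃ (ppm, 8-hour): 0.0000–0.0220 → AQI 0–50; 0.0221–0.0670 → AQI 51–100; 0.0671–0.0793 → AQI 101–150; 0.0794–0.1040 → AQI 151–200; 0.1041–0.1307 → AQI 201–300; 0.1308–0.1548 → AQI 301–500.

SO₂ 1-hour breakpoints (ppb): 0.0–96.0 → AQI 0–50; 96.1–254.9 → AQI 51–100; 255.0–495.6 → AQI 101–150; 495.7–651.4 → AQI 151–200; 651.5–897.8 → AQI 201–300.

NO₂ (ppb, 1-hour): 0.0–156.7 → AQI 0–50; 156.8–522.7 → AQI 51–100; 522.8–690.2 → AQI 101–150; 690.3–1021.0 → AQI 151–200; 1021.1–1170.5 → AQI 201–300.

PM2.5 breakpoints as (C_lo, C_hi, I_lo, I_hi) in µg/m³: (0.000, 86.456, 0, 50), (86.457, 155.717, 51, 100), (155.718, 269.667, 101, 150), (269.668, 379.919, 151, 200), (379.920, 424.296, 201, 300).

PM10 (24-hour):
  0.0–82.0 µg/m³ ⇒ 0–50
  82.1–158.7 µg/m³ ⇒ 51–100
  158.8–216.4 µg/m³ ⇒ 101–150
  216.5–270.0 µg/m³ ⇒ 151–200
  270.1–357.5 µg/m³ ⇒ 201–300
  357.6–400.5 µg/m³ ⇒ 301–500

491

CO: 29.62 lies in 19.18–30.46, so I_lo=101, I_hi=150, C_lo=19.18, C_hi=30.46.
(150−101)/(30.46−19.18) × (29.62−19.18) + 101 = 49/11.28 × 10.44 + 101 ≈ 146.35 → 146.
O₃ 0.0673: bracket 0.0671–0.0793 → index 101–150; slope 49/0.0122, offset 0.0002.
AQI = 101 + 49/0.0122·0.0002 ≈ 101.80 ⇒ 102.
SO₂ 417.5: bracket 255.0–495.6 → index 101–150; slope 49/240.6, offset 162.5.
AQI = 101 + 49/240.6·162.5 ≈ 134.09 ⇒ 134.
NO₂: 122.7 ∈ [0.0, 156.7] ↔ index [0, 50].
0 + (122.7−0.0)·(50−0)/(156.7−0.0) = 0 + 122.7·50/156.7 ≈ 39.15, so AQI = 39.
PM2.5: 399.157 ∈ [379.920, 424.296] ↔ index [201, 300].
201 + (399.157−379.920)·(300−201)/(424.296−379.920) = 201 + 19.237·99/44.376 ≈ 243.92, so AQI = 244.
PM10: row 357.6–400.5 (AQI 301–500). (500−301)·(398.6−357.6)/(400.5−357.6) + 301 = 199·41.0/42.9 + 301 ≈ 491.19 → 491.
Sub-indices: CO→146, O₃→102, SO₂→134, NO₂→39, PM2.5→244, PM10→491. Overall AQI = max = 491; dominant pollutant is PM10.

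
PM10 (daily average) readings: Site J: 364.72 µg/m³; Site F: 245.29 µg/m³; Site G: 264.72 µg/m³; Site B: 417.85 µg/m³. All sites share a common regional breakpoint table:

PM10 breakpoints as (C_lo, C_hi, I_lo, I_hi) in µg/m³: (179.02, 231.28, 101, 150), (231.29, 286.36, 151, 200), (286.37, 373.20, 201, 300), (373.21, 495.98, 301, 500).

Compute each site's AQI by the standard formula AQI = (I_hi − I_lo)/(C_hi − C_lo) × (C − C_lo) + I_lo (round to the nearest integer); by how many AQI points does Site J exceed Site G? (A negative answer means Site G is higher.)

Site J: 364.72 lies in 286.37–373.20, so I_lo=201, I_hi=300, C_lo=286.37, C_hi=373.20.
(300−201)/(373.20−286.37) × (364.72−286.37) + 201 = 99/86.83 × 78.35 + 201 ≈ 290.33 → 290.
Site F: 245.29 lies in 231.29–286.36, so I_lo=151, I_hi=200, C_lo=231.29, C_hi=286.36.
(200−151)/(286.36−231.29) × (245.29−231.29) + 151 = 49/55.07 × 14.00 + 151 ≈ 163.46 → 163.
Site G: row 231.29–286.36 (AQI 151–200). (200−151)·(264.72−231.29)/(286.36−231.29) + 151 = 49·33.43/55.07 + 151 ≈ 180.75 → 181.
Site B: 417.85 ∈ [373.21, 495.98] ↔ index [301, 500].
301 + (417.85−373.21)·(500−301)/(495.98−373.21) = 301 + 44.64·199/122.77 ≈ 373.36, so AQI = 373.
AQIs: Site J=290, Site F=163, Site G=181, Site B=373. Site J (290) − Site G (181) = 109.

109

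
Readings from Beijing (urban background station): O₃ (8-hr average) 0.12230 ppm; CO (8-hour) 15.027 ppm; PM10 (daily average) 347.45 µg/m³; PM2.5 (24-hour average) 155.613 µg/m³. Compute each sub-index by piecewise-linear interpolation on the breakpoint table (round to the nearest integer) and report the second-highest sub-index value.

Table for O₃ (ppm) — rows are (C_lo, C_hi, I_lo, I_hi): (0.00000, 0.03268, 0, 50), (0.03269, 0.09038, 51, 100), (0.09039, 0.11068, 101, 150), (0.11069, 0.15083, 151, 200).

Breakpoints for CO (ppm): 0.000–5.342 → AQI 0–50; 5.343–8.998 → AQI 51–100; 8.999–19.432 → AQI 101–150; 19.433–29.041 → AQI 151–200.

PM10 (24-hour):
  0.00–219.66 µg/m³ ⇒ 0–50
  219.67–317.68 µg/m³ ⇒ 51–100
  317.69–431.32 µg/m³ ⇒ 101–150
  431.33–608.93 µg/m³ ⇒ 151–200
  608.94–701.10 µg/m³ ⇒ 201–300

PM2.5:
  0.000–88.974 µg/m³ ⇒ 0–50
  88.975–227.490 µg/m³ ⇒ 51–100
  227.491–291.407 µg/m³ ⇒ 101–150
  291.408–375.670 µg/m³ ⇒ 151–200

O₃: 0.12230 lies in 0.11069–0.15083, so I_lo=151, I_hi=200, C_lo=0.11069, C_hi=0.15083.
(200−151)/(0.15083−0.11069) × (0.12230−0.11069) + 151 = 49/0.04014 × 0.01161 + 151 ≈ 165.17 → 165.
CO: 15.027 lies in 8.999–19.432, so I_lo=101, I_hi=150, C_lo=8.999, C_hi=19.432.
(150−101)/(19.432−8.999) × (15.027−8.999) + 101 = 49/10.433 × 6.028 + 101 ≈ 129.31 → 129.
PM10: row 317.69–431.32 (AQI 101–150). (150−101)·(347.45−317.69)/(431.32−317.69) + 101 = 49·29.76/113.63 + 101 ≈ 113.83 → 114.
PM2.5 155.613: bracket 88.975–227.490 → index 51–100; slope 49/138.515, offset 66.638.
AQI = 51 + 49/138.515·66.638 ≈ 74.57 ⇒ 75.
Sub-indices: O₃→165, CO→129, PM10→114, PM2.5→75. Ranked high→low: 165, 129, 114, 75. Second-highest sub-index = 129.

129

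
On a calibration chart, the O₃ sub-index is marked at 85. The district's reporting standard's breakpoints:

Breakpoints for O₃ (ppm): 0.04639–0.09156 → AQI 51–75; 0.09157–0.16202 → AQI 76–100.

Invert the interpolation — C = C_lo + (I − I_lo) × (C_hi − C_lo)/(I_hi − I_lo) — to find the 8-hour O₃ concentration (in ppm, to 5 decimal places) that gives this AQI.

0.11799

AQI 85 lies in the 76–100 band, which corresponds to 0.09157–0.16202 ppm.
C = 0.09157 + (85−76)×(0.16202−0.09157)/(100−76) = 0.09157 + 9×0.07045/24 ≈ 0.1179888 ppm → 0.11799 ppm to 5 dp.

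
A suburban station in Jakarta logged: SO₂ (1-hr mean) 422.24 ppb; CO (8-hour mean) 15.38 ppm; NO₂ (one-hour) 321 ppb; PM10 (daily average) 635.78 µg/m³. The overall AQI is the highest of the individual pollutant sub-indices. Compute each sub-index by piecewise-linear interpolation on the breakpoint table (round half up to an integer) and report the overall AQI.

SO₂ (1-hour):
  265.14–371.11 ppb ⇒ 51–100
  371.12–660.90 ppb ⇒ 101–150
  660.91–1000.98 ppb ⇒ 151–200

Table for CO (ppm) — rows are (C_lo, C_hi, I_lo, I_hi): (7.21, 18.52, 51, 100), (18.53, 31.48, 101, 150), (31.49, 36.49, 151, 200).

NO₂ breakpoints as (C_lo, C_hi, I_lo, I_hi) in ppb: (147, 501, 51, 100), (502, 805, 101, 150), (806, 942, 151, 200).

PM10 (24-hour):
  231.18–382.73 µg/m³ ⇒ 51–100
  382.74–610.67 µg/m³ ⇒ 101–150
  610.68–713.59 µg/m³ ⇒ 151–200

SO₂ 422.24: bracket 371.12–660.90 → index 101–150; slope 49/289.78, offset 51.12.
AQI = 101 + 49/289.78·51.12 ≈ 109.64 ⇒ 110.
CO: 15.38 ∈ [7.21, 18.52] ↔ index [51, 100].
51 + (15.38−7.21)·(100−51)/(18.52−7.21) = 51 + 8.17·49/11.31 ≈ 86.40, so AQI = 86.
NO₂ 321: bracket 147–501 → index 51–100; slope 49/354, offset 174.
AQI = 51 + 49/354·174 ≈ 75.08 ⇒ 75.
PM10: row 610.68–713.59 (AQI 151–200). (200−151)·(635.78−610.68)/(713.59−610.68) + 151 = 49·25.10/102.91 + 151 ≈ 162.95 → 163.
Sub-indices: SO₂→110, CO→86, NO₂→75, PM10→163. Overall AQI = max = 163; dominant pollutant is PM10.
AQI 163: Unhealthy.

163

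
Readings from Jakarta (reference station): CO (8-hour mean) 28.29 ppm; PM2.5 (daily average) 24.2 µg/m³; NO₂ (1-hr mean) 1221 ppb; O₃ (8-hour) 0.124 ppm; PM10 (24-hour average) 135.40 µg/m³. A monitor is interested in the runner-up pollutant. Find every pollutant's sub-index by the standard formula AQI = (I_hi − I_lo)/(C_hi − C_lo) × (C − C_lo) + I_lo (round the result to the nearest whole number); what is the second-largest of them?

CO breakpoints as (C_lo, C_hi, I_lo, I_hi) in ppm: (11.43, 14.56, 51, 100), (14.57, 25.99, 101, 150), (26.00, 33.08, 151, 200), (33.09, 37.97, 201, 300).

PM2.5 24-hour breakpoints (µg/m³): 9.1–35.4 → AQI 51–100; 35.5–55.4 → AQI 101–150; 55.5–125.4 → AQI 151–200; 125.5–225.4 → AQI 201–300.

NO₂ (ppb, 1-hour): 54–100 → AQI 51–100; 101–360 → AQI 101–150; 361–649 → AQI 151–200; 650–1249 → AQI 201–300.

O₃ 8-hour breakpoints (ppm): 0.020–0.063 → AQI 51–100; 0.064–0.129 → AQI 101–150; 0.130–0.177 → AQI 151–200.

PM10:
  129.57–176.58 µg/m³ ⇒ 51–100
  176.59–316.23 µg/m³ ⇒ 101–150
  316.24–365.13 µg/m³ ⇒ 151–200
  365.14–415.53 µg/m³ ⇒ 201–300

167

CO: 28.29 lies in 26.00–33.08, so I_lo=151, I_hi=200, C_lo=26.00, C_hi=33.08.
(200−151)/(33.08−26.00) × (28.29−26.00) + 151 = 49/7.08 × 2.29 + 151 ≈ 166.85 → 167.
PM2.5: 24.2 lies in 9.1–35.4, so I_lo=51, I_hi=100, C_lo=9.1, C_hi=35.4.
(100−51)/(35.4−9.1) × (24.2−9.1) + 51 = 49/26.3 × 15.1 + 51 ≈ 79.13 → 79.
NO₂: 1221 lies in 650–1249, so I_lo=201, I_hi=300, C_lo=650, C_hi=1249.
(300−201)/(1249−650) × (1221−650) + 201 = 99/599 × 571 + 201 ≈ 295.37 → 295.
O₃: row 0.064–0.129 (AQI 101–150). (150−101)·(0.124−0.064)/(0.129−0.064) + 101 = 49·0.060/0.065 + 101 ≈ 146.23 → 146.
PM10: 135.40 lies in 129.57–176.58, so I_lo=51, I_hi=100, C_lo=129.57, C_hi=176.58.
(100−51)/(176.58−129.57) × (135.40−129.57) + 51 = 49/47.01 × 5.83 + 51 ≈ 57.08 → 57.
Sub-indices: CO→167, PM2.5→79, NO₂→295, O₃→146, PM10→57. Ranked high→low: 295, 167, 146, 79, 57. Second-highest sub-index = 167.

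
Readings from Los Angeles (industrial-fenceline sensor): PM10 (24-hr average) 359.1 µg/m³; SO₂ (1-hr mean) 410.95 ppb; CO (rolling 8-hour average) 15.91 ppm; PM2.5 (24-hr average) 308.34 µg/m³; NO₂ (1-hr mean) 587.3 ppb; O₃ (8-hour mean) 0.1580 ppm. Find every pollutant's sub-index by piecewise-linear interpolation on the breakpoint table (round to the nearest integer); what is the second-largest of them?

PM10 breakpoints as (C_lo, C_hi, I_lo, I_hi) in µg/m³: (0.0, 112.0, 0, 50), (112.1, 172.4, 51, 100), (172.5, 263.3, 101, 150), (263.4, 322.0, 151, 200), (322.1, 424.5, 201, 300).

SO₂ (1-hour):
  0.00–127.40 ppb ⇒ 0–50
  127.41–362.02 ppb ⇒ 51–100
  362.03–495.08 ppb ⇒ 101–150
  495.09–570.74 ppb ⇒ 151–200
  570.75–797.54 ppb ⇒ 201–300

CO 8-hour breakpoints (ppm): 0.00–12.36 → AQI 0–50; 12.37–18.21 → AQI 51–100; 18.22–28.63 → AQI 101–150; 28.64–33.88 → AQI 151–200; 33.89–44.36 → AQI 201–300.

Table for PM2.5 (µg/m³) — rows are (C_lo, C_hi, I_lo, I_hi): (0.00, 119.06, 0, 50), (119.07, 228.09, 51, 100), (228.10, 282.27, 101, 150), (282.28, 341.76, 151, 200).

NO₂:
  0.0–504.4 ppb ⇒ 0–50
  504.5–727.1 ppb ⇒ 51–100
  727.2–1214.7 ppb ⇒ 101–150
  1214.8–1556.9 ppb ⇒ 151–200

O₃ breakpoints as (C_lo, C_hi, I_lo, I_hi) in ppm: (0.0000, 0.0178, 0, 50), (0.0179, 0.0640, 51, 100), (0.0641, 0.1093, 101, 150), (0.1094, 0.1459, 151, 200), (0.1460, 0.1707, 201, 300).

237

PM10: 359.1 lies in 322.1–424.5, so I_lo=201, I_hi=300, C_lo=322.1, C_hi=424.5.
(300−201)/(424.5−322.1) × (359.1−322.1) + 201 = 99/102.4 × 37.0 + 201 ≈ 236.77 → 237.
SO₂: 410.95 ∈ [362.03, 495.08] ↔ index [101, 150].
101 + (410.95−362.03)·(150−101)/(495.08−362.03) = 101 + 48.92·49/133.05 ≈ 119.02, so AQI = 119.
CO: 15.91 ∈ [12.37, 18.21] ↔ index [51, 100].
51 + (15.91−12.37)·(100−51)/(18.21−12.37) = 51 + 3.54·49/5.84 ≈ 80.70, so AQI = 81.
PM2.5: 308.34 ∈ [282.28, 341.76] ↔ index [151, 200].
151 + (308.34−282.28)·(200−151)/(341.76−282.28) = 151 + 26.06·49/59.48 ≈ 172.47, so AQI = 172.
NO₂ 587.3: bracket 504.5–727.1 → index 51–100; slope 49/222.6, offset 82.8.
AQI = 51 + 49/222.6·82.8 ≈ 69.23 ⇒ 69.
O₃: row 0.1460–0.1707 (AQI 201–300). (300−201)·(0.1580−0.1460)/(0.1707−0.1460) + 201 = 99·0.0120/0.0247 + 201 ≈ 249.10 → 249.
Sub-indices: PM10→237, SO₂→119, CO→81, PM2.5→172, NO₂→69, O₃→249. Ranked high→low: 249, 237, 172, 119, 81, 69. Second-highest sub-index = 237.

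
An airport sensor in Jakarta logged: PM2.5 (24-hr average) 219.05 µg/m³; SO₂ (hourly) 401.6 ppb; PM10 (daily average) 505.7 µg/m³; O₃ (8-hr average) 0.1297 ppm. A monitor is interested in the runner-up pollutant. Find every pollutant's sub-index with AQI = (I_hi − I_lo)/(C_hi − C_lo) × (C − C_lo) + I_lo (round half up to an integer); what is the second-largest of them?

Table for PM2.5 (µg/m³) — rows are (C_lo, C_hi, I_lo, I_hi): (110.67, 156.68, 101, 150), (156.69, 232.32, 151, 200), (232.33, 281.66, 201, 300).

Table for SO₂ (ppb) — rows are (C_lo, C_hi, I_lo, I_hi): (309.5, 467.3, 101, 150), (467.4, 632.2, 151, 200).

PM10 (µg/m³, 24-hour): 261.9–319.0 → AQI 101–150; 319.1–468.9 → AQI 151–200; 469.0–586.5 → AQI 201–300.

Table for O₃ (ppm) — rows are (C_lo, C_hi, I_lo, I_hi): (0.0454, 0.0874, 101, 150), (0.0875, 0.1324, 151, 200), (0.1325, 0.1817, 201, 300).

PM2.5 219.05: bracket 156.69–232.32 → index 151–200; slope 49/75.63, offset 62.36.
AQI = 151 + 49/75.63·62.36 ≈ 191.40 ⇒ 191.
SO₂: 401.6 ∈ [309.5, 467.3] ↔ index [101, 150].
101 + (401.6−309.5)·(150−101)/(467.3−309.5) = 101 + 92.1·49/157.8 ≈ 129.60, so AQI = 130.
PM10: row 469.0–586.5 (AQI 201–300). (300−201)·(505.7−469.0)/(586.5−469.0) + 201 = 99·36.7/117.5 + 201 ≈ 231.92 → 232.
O₃: row 0.0875–0.1324 (AQI 151–200). (200−151)·(0.1297−0.0875)/(0.1324−0.0875) + 151 = 49·0.0422/0.0449 + 151 ≈ 197.05 → 197.
Sub-indices: PM2.5→191, SO₂→130, PM10→232, O₃→197. Ranked high→low: 232, 197, 191, 130. Second-highest sub-index = 197.

197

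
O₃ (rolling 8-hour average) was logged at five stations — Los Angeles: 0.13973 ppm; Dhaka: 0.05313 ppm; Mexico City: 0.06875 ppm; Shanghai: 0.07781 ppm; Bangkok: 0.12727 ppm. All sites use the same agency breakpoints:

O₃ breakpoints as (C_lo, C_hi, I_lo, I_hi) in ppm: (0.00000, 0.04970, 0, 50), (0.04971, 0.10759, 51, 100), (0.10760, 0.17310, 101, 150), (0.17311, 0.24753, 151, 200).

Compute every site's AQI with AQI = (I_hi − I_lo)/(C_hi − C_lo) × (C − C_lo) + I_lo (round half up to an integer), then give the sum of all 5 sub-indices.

437

Los Angeles: 0.13973 ∈ [0.10760, 0.17310] ↔ index [101, 150].
101 + (0.13973−0.10760)·(150−101)/(0.17310−0.10760) = 101 + 0.03213·49/0.06550 ≈ 125.04, so AQI = 125.
Dhaka: 0.05313 ∈ [0.04971, 0.10759] ↔ index [51, 100].
51 + (0.05313−0.04971)·(100−51)/(0.10759−0.04971) = 51 + 0.00342·49/0.05788 ≈ 53.90, so AQI = 54.
Mexico City: 0.06875 ∈ [0.04971, 0.10759] ↔ index [51, 100].
51 + (0.06875−0.04971)·(100−51)/(0.10759−0.04971) = 51 + 0.01904·49/0.05788 ≈ 67.12, so AQI = 67.
Shanghai: 0.07781 lies in 0.04971–0.10759, so I_lo=51, I_hi=100, C_lo=0.04971, C_hi=0.10759.
(100−51)/(0.10759−0.04971) × (0.07781−0.04971) + 51 = 49/0.05788 × 0.02810 + 51 ≈ 74.79 → 75.
Bangkok: 0.12727 lies in 0.10760–0.17310, so I_lo=101, I_hi=150, C_lo=0.10760, C_hi=0.17310.
(150−101)/(0.17310−0.10760) × (0.12727−0.10760) + 101 = 49/0.06550 × 0.01967 + 101 ≈ 115.71 → 116.
AQIs: Los Angeles=125, Dhaka=54, Mexico City=67, Shanghai=75, Bangkok=116. Sum = 125 + 54 + 67 + 75 + 116 = 437.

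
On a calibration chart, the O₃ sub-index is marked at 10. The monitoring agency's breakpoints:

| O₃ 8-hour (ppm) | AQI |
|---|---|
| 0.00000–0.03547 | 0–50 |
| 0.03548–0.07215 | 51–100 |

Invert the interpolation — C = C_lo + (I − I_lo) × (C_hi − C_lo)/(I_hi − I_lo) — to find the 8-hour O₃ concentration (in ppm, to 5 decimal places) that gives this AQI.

0.00709

AQI 10 lies in the 0–50 band, which corresponds to 0.00000–0.03547 ppm.
C = 0.00000 + (10−0)×(0.03547−0.00000)/(50−0) = 0.00000 + 10×0.03547/50 ≈ 0.0070940 ppm → 0.00709 ppm to 5 dp.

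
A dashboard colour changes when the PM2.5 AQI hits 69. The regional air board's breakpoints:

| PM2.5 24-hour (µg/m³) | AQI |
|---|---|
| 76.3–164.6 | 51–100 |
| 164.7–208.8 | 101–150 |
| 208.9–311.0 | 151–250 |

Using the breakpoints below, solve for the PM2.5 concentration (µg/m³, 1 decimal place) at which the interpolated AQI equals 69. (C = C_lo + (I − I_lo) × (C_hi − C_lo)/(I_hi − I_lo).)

108.7

AQI 69 lies in the 51–100 band, which corresponds to 76.3–164.6 µg/m³.
C = 76.3 + (69−51)×(164.6−76.3)/(100−51) = 76.3 + 18×88.3/49 ≈ 108.737 µg/m³ → 108.7 µg/m³ to 1 dp.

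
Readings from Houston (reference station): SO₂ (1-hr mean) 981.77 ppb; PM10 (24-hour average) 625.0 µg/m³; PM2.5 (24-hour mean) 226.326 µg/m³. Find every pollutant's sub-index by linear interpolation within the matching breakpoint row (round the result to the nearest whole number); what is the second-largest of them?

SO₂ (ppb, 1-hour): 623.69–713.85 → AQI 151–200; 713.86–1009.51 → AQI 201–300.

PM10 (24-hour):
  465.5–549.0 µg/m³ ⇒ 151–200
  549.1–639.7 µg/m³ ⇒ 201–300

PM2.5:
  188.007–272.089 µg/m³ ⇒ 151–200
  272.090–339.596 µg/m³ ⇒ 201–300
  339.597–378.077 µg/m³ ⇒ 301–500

284

SO₂ 981.77: bracket 713.86–1009.51 → index 201–300; slope 99/295.65, offset 267.91.
AQI = 201 + 99/295.65·267.91 ≈ 290.71 ⇒ 291.
PM10 625.0: bracket 549.1–639.7 → index 201–300; slope 99/90.6, offset 75.9.
AQI = 201 + 99/90.6·75.9 ≈ 283.94 ⇒ 284.
PM2.5: 226.326 lies in 188.007–272.089, so I_lo=151, I_hi=200, C_lo=188.007, C_hi=272.089.
(200−151)/(272.089−188.007) × (226.326−188.007) + 151 = 49/84.082 × 38.319 + 151 ≈ 173.33 → 173.
Sub-indices: SO₂→291, PM10→284, PM2.5→173. Ranked high→low: 291, 284, 173. Second-highest sub-index = 284.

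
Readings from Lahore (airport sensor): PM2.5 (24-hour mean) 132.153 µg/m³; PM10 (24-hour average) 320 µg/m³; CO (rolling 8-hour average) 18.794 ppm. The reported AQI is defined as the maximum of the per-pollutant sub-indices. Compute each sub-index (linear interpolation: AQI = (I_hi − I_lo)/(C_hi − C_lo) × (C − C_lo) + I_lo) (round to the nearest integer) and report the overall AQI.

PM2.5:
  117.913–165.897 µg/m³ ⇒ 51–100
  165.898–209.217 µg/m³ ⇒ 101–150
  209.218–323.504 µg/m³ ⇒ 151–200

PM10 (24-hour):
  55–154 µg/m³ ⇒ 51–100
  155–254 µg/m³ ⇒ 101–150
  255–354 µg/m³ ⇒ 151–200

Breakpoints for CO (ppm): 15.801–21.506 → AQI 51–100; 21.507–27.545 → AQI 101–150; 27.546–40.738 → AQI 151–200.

183

PM2.5 132.153: bracket 117.913–165.897 → index 51–100; slope 49/47.984, offset 14.240.
AQI = 51 + 49/47.984·14.240 ≈ 65.54 ⇒ 66.
PM10 320: bracket 255–354 → index 151–200; slope 49/99, offset 65.
AQI = 151 + 49/99·65 ≈ 183.17 ⇒ 183.
CO: row 15.801–21.506 (AQI 51–100). (100−51)·(18.794−15.801)/(21.506−15.801) + 51 = 49·2.993/5.705 + 51 ≈ 76.71 → 77.
Sub-indices: PM2.5→66, PM10→183, CO→77. Overall AQI = max = 183; dominant pollutant is PM10.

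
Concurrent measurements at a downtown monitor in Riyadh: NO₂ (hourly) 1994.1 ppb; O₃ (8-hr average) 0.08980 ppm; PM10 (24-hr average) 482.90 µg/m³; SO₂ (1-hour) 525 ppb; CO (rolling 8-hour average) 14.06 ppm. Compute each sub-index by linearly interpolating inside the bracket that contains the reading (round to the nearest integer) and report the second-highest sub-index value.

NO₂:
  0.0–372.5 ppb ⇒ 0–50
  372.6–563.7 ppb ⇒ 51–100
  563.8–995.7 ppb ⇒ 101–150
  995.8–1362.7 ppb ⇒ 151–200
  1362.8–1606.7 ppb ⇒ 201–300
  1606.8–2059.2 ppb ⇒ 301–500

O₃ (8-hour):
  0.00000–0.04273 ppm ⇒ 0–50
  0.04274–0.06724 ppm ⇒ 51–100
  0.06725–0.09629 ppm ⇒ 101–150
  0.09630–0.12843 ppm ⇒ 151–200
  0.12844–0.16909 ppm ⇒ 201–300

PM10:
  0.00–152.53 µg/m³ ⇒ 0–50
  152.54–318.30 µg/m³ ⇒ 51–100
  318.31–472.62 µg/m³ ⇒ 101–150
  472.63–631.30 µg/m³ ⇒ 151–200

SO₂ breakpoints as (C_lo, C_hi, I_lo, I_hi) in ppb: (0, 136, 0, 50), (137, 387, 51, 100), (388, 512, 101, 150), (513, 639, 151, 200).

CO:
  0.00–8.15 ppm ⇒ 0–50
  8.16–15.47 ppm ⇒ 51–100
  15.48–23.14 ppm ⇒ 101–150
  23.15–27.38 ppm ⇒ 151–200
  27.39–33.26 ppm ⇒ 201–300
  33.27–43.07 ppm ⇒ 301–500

NO₂: 1994.1 ∈ [1606.8, 2059.2] ↔ index [301, 500].
301 + (1994.1−1606.8)·(500−301)/(2059.2−1606.8) = 301 + 387.3·199/452.4 ≈ 471.36, so AQI = 471.
O₃: 0.08980 lies in 0.06725–0.09629, so I_lo=101, I_hi=150, C_lo=0.06725, C_hi=0.09629.
(150−101)/(0.09629−0.06725) × (0.08980−0.06725) + 101 = 49/0.02904 × 0.02255 + 101 ≈ 139.05 → 139.
PM10: row 472.63–631.30 (AQI 151–200). (200−151)·(482.90−472.63)/(631.30−472.63) + 151 = 49·10.27/158.67 + 151 ≈ 154.17 → 154.
SO₂: row 513–639 (AQI 151–200). (200−151)·(525−513)/(639−513) + 151 = 49·12/126 + 151 ≈ 155.67 → 156.
CO: 14.06 lies in 8.16–15.47, so I_lo=51, I_hi=100, C_lo=8.16, C_hi=15.47.
(100−51)/(15.47−8.16) × (14.06−8.16) + 51 = 49/7.31 × 5.90 + 51 ≈ 90.55 → 91.
Sub-indices: NO₂→471, O₃→139, PM10→154, SO₂→156, CO→91. Ranked high→low: 471, 156, 154, 139, 91. Second-highest sub-index = 156.

156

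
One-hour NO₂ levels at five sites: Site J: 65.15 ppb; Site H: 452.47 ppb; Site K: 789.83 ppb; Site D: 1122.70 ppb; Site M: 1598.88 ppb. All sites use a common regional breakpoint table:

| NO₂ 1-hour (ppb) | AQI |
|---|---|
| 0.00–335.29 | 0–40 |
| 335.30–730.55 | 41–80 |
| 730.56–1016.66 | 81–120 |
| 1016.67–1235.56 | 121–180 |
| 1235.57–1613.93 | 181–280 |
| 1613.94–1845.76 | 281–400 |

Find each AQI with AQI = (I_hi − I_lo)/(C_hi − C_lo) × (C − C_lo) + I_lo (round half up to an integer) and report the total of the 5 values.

576

Site J: 65.15 ∈ [0.00, 335.29] ↔ index [0, 40].
0 + (65.15−0.00)·(40−0)/(335.29−0.00) = 0 + 65.15·40/335.29 ≈ 7.77, so AQI = 8.
Site H: 452.47 ∈ [335.30, 730.55] ↔ index [41, 80].
41 + (452.47−335.30)·(80−41)/(730.55−335.30) = 41 + 117.17·39/395.25 ≈ 52.56, so AQI = 53.
Site K: row 730.56–1016.66 (AQI 81–120). (120−81)·(789.83−730.56)/(1016.66−730.56) + 81 = 39·59.27/286.10 + 81 ≈ 89.08 → 89.
Site D 1122.70: bracket 1016.67–1235.56 → index 121–180; slope 59/218.89, offset 106.03.
AQI = 121 + 59/218.89·106.03 ≈ 149.58 ⇒ 150.
Site M: row 1235.57–1613.93 (AQI 181–280). (280−181)·(1598.88−1235.57)/(1613.93−1235.57) + 181 = 99·363.31/378.36 + 181 ≈ 276.06 → 276.
AQIs: Site J=8, Site H=53, Site K=89, Site D=150, Site M=276. Sum = 8 + 53 + 89 + 150 + 276 = 576.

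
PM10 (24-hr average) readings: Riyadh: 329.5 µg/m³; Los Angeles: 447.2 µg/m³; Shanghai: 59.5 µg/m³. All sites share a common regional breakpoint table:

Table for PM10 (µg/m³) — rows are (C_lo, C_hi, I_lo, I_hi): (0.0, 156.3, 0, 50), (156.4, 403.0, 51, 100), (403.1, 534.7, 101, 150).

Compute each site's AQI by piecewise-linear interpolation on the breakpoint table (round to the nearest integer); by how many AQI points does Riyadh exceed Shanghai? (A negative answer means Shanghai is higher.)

66

Riyadh: 329.5 ∈ [156.4, 403.0] ↔ index [51, 100].
51 + (329.5−156.4)·(100−51)/(403.0−156.4) = 51 + 173.1·49/246.6 ≈ 85.40, so AQI = 85.
Los Angeles: row 403.1–534.7 (AQI 101–150). (150−101)·(447.2−403.1)/(534.7−403.1) + 101 = 49·44.1/131.6 + 101 ≈ 117.42 → 117.
Shanghai 59.5: bracket 0.0–156.3 → index 0–50; slope 50/156.3, offset 59.5.
AQI = 0 + 50/156.3·59.5 ≈ 19.03 ⇒ 19.
AQIs: Riyadh=85, Los Angeles=117, Shanghai=19. Riyadh (85) − Shanghai (19) = 66.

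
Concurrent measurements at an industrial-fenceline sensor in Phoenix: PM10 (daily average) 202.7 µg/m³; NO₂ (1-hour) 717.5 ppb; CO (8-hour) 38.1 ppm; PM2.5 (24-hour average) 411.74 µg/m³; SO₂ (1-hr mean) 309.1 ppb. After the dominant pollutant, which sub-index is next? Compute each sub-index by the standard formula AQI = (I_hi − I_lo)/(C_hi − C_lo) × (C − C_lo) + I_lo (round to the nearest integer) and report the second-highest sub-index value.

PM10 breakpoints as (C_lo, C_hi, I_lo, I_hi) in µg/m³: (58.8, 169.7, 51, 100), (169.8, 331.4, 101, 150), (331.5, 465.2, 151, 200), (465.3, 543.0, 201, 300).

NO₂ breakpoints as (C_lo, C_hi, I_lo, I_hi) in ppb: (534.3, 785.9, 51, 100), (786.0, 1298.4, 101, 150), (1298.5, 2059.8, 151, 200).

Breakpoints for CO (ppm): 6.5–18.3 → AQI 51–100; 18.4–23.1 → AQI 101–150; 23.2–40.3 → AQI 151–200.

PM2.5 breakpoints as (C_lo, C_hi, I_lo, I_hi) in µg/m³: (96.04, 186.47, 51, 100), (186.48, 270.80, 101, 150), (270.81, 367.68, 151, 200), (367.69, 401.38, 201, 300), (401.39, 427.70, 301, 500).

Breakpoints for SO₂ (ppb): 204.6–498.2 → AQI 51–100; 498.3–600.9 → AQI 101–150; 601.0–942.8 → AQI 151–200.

194

PM10: 202.7 ∈ [169.8, 331.4] ↔ index [101, 150].
101 + (202.7−169.8)·(150−101)/(331.4−169.8) = 101 + 32.9·49/161.6 ≈ 110.98, so AQI = 111.
NO₂: 717.5 ∈ [534.3, 785.9] ↔ index [51, 100].
51 + (717.5−534.3)·(100−51)/(785.9−534.3) = 51 + 183.2·49/251.6 ≈ 86.68, so AQI = 87.
CO: 38.1 lies in 23.2–40.3, so I_lo=151, I_hi=200, C_lo=23.2, C_hi=40.3.
(200−151)/(40.3−23.2) × (38.1−23.2) + 151 = 49/17.1 × 14.9 + 151 ≈ 193.70 → 194.
PM2.5: 411.74 lies in 401.39–427.70, so I_lo=301, I_hi=500, C_lo=401.39, C_hi=427.70.
(500−301)/(427.70−401.39) × (411.74−401.39) + 301 = 199/26.31 × 10.35 + 301 ≈ 379.28 → 379.
SO₂: 309.1 lies in 204.6–498.2, so I_lo=51, I_hi=100, C_lo=204.6, C_hi=498.2.
(100−51)/(498.2−204.6) × (309.1−204.6) + 51 = 49/293.6 × 104.5 + 51 ≈ 68.44 → 68.
Sub-indices: PM10→111, NO₂→87, CO→194, PM2.5→379, SO₂→68. Ranked high→low: 379, 194, 111, 87, 68. Second-highest sub-index = 194.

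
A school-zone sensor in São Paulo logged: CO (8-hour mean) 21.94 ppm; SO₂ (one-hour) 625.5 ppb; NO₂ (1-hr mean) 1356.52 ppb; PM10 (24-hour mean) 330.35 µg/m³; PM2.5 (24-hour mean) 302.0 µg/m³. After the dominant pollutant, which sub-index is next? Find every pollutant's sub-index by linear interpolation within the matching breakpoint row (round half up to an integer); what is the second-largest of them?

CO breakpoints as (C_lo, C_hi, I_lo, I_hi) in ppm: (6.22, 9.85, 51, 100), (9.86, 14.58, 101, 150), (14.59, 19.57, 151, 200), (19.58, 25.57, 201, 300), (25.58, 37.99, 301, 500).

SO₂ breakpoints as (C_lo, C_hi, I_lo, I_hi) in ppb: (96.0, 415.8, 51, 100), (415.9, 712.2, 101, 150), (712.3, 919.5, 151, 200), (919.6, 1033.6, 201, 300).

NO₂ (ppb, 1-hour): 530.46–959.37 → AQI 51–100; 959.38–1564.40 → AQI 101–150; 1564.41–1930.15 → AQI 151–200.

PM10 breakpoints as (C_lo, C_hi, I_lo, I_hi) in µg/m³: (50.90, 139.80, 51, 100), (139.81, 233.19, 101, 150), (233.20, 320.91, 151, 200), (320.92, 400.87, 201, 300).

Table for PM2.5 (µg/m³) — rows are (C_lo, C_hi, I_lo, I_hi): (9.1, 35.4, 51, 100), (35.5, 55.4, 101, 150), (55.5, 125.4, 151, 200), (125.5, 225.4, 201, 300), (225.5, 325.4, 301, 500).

240

CO: 21.94 lies in 19.58–25.57, so I_lo=201, I_hi=300, C_lo=19.58, C_hi=25.57.
(300−201)/(25.57−19.58) × (21.94−19.58) + 201 = 99/5.99 × 2.36 + 201 ≈ 240.01 → 240.
SO₂: 625.5 ∈ [415.9, 712.2] ↔ index [101, 150].
101 + (625.5−415.9)·(150−101)/(712.2−415.9) = 101 + 209.6·49/296.3 ≈ 135.66, so AQI = 136.
NO₂: row 959.38–1564.40 (AQI 101–150). (150−101)·(1356.52−959.38)/(1564.40−959.38) + 101 = 49·397.14/605.02 + 101 ≈ 133.16 → 133.
PM10: row 320.92–400.87 (AQI 201–300). (300−201)·(330.35−320.92)/(400.87−320.92) + 201 = 99·9.43/79.95 + 201 ≈ 212.68 → 213.
PM2.5: 302.0 ∈ [225.5, 325.4] ↔ index [301, 500].
301 + (302.0−225.5)·(500−301)/(325.4−225.5) = 301 + 76.5·199/99.9 ≈ 453.39, so AQI = 453.
Sub-indices: CO→240, SO₂→136, NO₂→133, PM10→213, PM2.5→453. Ranked high→low: 453, 240, 213, 136, 133. Second-highest sub-index = 240.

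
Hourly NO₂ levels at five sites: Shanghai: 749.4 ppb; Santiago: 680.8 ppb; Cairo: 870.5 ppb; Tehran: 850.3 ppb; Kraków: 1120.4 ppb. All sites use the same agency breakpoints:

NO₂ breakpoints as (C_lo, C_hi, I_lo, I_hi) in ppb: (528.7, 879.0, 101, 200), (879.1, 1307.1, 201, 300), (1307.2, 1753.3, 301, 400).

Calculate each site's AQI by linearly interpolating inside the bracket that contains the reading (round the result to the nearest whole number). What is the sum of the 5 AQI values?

954

Shanghai: 749.4 lies in 528.7–879.0, so I_lo=101, I_hi=200, C_lo=528.7, C_hi=879.0.
(200−101)/(879.0−528.7) × (749.4−528.7) + 101 = 99/350.3 × 220.7 + 101 ≈ 163.37 → 163.
Santiago: 680.8 ∈ [528.7, 879.0] ↔ index [101, 200].
101 + (680.8−528.7)·(200−101)/(879.0−528.7) = 101 + 152.1·99/350.3 ≈ 143.99, so AQI = 144.
Cairo: row 528.7–879.0 (AQI 101–200). (200−101)·(870.5−528.7)/(879.0−528.7) + 101 = 99·341.8/350.3 + 101 ≈ 197.60 → 198.
Tehran: 850.3 lies in 528.7–879.0, so I_lo=101, I_hi=200, C_lo=528.7, C_hi=879.0.
(200−101)/(879.0−528.7) × (850.3−528.7) + 101 = 99/350.3 × 321.6 + 101 ≈ 191.89 → 192.
Kraków: row 879.1–1307.1 (AQI 201–300). (300−201)·(1120.4−879.1)/(1307.1−879.1) + 201 = 99·241.3/428.0 + 201 ≈ 256.81 → 257.
AQIs: Shanghai=163, Santiago=144, Cairo=198, Tehran=192, Kraków=257. Sum = 163 + 144 + 198 + 192 + 257 = 954.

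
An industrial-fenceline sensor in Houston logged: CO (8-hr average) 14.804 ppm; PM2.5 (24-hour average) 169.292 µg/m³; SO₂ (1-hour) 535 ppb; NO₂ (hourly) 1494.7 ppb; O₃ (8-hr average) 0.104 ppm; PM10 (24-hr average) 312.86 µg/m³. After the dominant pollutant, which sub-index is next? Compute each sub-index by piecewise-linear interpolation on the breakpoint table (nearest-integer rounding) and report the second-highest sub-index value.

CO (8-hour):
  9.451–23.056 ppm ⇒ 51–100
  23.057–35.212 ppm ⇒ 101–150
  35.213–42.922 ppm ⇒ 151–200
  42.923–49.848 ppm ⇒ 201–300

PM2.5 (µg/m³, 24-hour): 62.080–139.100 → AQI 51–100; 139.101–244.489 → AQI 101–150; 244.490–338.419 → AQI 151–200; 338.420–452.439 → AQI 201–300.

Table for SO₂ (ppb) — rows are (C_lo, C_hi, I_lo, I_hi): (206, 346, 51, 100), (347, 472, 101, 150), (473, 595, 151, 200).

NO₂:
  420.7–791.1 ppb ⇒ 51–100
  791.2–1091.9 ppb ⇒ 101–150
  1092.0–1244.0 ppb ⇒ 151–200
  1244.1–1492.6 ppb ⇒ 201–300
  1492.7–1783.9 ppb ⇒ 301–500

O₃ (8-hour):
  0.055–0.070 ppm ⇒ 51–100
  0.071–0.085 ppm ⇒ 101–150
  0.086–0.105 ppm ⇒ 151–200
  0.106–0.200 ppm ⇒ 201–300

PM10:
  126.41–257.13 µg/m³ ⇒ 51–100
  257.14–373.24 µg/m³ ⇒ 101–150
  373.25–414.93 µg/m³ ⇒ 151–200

CO 14.804: bracket 9.451–23.056 → index 51–100; slope 49/13.605, offset 5.353.
AQI = 51 + 49/13.605·5.353 ≈ 70.28 ⇒ 70.
PM2.5: row 139.101–244.489 (AQI 101–150). (150−101)·(169.292−139.101)/(244.489−139.101) + 101 = 49·30.191/105.388 + 101 ≈ 115.04 → 115.
SO₂: 535 ∈ [473, 595] ↔ index [151, 200].
151 + (535−473)·(200−151)/(595−473) = 151 + 62·49/122 ≈ 175.90, so AQI = 176.
NO₂: 1494.7 ∈ [1492.7, 1783.9] ↔ index [301, 500].
301 + (1494.7−1492.7)·(500−301)/(1783.9−1492.7) = 301 + 2.0·199/291.2 ≈ 302.37, so AQI = 302.
O₃: 0.104 ∈ [0.086, 0.105] ↔ index [151, 200].
151 + (0.104−0.086)·(200−151)/(0.105−0.086) = 151 + 0.018·49/0.019 ≈ 197.42, so AQI = 197.
PM10: row 257.14–373.24 (AQI 101–150). (150−101)·(312.86−257.14)/(373.24−257.14) + 101 = 49·55.72/116.10 + 101 ≈ 124.52 → 125.
Sub-indices: CO→70, PM2.5→115, SO₂→176, NO₂→302, O₃→197, PM10→125. Ranked high→low: 302, 197, 176, 125, 115, 70. Second-highest sub-index = 197.

197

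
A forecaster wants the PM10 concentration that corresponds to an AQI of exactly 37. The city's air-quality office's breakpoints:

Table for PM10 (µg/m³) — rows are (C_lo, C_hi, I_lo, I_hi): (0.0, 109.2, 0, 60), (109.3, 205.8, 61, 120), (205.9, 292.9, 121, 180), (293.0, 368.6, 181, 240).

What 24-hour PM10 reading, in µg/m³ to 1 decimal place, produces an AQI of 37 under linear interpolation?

67.3

AQI 37 lies in the 0–60 band, which corresponds to 0.0–109.2 µg/m³.
C = 0.0 + (37−0)×(109.2−0.0)/(60−0) = 0.0 + 37×109.2/60 ≈ 67.340 µg/m³ → 67.3 µg/m³ to 1 dp.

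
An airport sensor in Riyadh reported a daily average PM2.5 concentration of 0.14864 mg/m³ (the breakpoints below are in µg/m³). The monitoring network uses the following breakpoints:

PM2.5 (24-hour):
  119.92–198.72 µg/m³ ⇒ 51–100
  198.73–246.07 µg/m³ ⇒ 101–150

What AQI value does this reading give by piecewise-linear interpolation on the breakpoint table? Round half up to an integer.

Convert: 0.14864 mg/m³ = 148.64 µg/m³.
PM2.5: 148.64 ∈ [119.92, 198.72] ↔ index [51, 100].
51 + (148.64−119.92)·(100−51)/(198.72−119.92) = 51 + 28.72·49/78.80 ≈ 68.86, so AQI = 69.

69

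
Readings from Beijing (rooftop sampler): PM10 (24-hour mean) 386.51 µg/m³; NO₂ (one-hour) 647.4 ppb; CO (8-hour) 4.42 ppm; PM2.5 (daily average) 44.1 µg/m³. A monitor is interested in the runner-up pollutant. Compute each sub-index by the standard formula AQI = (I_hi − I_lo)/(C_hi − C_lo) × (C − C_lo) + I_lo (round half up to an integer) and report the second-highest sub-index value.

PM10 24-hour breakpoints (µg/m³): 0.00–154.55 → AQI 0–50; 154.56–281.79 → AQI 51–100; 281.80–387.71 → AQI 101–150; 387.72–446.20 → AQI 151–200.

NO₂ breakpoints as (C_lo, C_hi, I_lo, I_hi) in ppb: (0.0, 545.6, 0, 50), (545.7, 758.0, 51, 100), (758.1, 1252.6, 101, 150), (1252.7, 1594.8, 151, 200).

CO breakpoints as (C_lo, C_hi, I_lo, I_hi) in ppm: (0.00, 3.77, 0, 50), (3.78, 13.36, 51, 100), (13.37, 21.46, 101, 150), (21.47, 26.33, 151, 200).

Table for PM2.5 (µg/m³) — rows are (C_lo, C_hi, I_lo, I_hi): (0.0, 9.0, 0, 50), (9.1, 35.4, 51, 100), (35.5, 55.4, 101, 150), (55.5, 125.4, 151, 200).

PM10: 386.51 lies in 281.80–387.71, so I_lo=101, I_hi=150, C_lo=281.80, C_hi=387.71.
(150−101)/(387.71−281.80) × (386.51−281.80) + 101 = 49/105.91 × 104.71 + 101 ≈ 149.44 → 149.
NO₂ 647.4: bracket 545.7–758.0 → index 51–100; slope 49/212.3, offset 101.7.
AQI = 51 + 49/212.3·101.7 ≈ 74.47 ⇒ 74.
CO: 4.42 ∈ [3.78, 13.36] ↔ index [51, 100].
51 + (4.42−3.78)·(100−51)/(13.36−3.78) = 51 + 0.64·49/9.58 ≈ 54.27, so AQI = 54.
PM2.5: 44.1 lies in 35.5–55.4, so I_lo=101, I_hi=150, C_lo=35.5, C_hi=55.4.
(150−101)/(55.4−35.5) × (44.1−35.5) + 101 = 49/19.9 × 8.6 + 101 ≈ 122.18 → 122.
Sub-indices: PM10→149, NO₂→74, CO→54, PM2.5→122. Ranked high→low: 149, 122, 74, 54. Second-highest sub-index = 122.

122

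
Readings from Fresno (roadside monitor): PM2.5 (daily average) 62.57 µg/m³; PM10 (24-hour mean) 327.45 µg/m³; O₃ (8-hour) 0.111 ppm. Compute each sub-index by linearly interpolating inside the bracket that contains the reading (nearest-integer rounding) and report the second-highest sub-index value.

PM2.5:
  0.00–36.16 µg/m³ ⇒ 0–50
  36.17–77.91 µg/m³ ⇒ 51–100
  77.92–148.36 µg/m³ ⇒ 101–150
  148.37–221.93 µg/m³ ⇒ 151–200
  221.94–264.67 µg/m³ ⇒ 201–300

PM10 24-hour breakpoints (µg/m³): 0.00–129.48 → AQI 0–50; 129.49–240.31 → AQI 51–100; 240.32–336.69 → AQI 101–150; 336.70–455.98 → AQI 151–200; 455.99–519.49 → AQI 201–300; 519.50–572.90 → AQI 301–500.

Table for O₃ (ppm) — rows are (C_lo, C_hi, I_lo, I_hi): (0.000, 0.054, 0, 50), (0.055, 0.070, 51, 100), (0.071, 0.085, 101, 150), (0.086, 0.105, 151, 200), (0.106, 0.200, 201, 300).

145

PM2.5: 62.57 lies in 36.17–77.91, so I_lo=51, I_hi=100, C_lo=36.17, C_hi=77.91.
(100−51)/(77.91−36.17) × (62.57−36.17) + 51 = 49/41.74 × 26.40 + 51 ≈ 81.99 → 82.
PM10: 327.45 lies in 240.32–336.69, so I_lo=101, I_hi=150, C_lo=240.32, C_hi=336.69.
(150−101)/(336.69−240.32) × (327.45−240.32) + 101 = 49/96.37 × 87.13 + 101 ≈ 145.30 → 145.
O₃: 0.111 ∈ [0.106, 0.200] ↔ index [201, 300].
201 + (0.111−0.106)·(300−201)/(0.200−0.106) = 201 + 0.005·99/0.094 ≈ 206.27, so AQI = 206.
Sub-indices: PM2.5→82, PM10→145, O₃→206. Ranked high→low: 206, 145, 82. Second-highest sub-index = 145.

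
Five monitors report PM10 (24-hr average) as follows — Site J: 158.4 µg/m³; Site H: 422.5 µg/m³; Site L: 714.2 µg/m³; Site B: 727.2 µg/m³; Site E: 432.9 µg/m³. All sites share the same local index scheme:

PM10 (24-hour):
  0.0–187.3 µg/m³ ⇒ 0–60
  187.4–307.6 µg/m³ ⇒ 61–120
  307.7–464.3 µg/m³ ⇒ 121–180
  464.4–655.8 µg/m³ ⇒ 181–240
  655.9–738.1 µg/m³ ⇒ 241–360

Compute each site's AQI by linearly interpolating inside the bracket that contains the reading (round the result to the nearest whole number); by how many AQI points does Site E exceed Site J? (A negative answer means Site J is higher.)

Site J: 158.4 lies in 0.0–187.3, so I_lo=0, I_hi=60, C_lo=0.0, C_hi=187.3.
(60−0)/(187.3−0.0) × (158.4−0.0) + 0 = 60/187.3 × 158.4 + 0 ≈ 50.74 → 51.
Site H: row 307.7–464.3 (AQI 121–180). (180−121)·(422.5−307.7)/(464.3−307.7) + 121 = 59·114.8/156.6 + 121 ≈ 164.25 → 164.
Site L: row 655.9–738.1 (AQI 241–360). (360−241)·(714.2−655.9)/(738.1−655.9) + 241 = 119·58.3/82.2 + 241 ≈ 325.40 → 325.
Site B 727.2: bracket 655.9–738.1 → index 241–360; slope 119/82.2, offset 71.3.
AQI = 241 + 119/82.2·71.3 ≈ 344.22 ⇒ 344.
Site E: 432.9 lies in 307.7–464.3, so I_lo=121, I_hi=180, C_lo=307.7, C_hi=464.3.
(180−121)/(464.3−307.7) × (432.9−307.7) + 121 = 59/156.6 × 125.2 + 121 ≈ 168.17 → 168.
AQIs: Site J=51, Site H=164, Site L=325, Site B=344, Site E=168. Site E (168) − Site J (51) = 117.

117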